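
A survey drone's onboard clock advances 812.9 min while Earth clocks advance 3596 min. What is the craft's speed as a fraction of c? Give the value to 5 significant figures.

β ≈ 0.97411

γ = Δt/τ₀ = 3596/812.9 = 4.423668
β = √(1 − 1/γ²) = √(1 − 1/4.423668²) = 0.97411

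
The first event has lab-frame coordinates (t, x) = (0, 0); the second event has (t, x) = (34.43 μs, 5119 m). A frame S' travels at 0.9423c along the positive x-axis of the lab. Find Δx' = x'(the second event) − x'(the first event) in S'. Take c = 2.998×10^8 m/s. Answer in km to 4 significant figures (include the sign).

γ = 1/√(1 − 0.9423²) = 2.98713
Δx' = γ(Δx − vΔt) = 2.98713 × (5119 m − 0.9423×(2.998×10^8 m/s)×34.43×10^-6 s)
= 2.98713 × (-4607.53 m) = -13.76 km

Δx' ≈ -13.76 km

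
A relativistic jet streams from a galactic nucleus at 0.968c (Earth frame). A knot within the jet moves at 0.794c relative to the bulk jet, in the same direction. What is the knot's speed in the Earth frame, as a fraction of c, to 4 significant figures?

u ≈ 0.9963c

Relativistic velocity addition: u = (u' + v)/(1 + u'v/c²)
= (0.794 + 0.968)/(1 + 0.794×0.968) = 1.762/1.76859 = 0.9963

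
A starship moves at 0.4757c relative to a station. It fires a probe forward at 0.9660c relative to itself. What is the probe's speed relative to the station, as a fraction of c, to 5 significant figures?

Relativistic velocity addition: u = (u' + v)/(1 + u'v/c²)
= (0.9660 + 0.4757)/(1 + 0.9660×0.4757) = 1.4417/1.459526 = 0.98779

u ≈ 0.98779c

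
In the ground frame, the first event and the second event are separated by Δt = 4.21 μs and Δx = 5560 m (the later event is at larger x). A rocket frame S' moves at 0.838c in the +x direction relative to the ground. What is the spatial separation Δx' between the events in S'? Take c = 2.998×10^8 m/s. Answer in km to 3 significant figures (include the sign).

γ = 1/√(1 − 0.838²) = 1.8326
Δx' = γ(Δx − vΔt) = 1.8326 × (5560 m − 0.838×(2.998×10^8 m/s)×4.21×10^-6 s)
= 1.8326 × (4502.3 m) = 8.25 km

Δx' ≈ 8.25 km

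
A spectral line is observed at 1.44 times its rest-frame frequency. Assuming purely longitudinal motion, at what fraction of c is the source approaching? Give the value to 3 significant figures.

f_obs/f_src = √((1+β)/(1−β)) = 1.44  ⇒  (1+β)/(1−β) = 2.0736
β = |1 − D²|/(1 + D²) = |1 − 2.0736|/(1 + 2.0736) = 0.349

β ≈ 0.349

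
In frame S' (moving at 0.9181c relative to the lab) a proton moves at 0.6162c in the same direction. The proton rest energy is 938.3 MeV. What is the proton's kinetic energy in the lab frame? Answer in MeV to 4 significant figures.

K ≈ 3768 MeV

u_lab = (0.6162 + 0.9181)/(1 + 0.6162×0.9181) = 0.9799243
γ = 1/√(1 − 0.9799243²) = 5.01580
K = (γ − 1)m₀c² = (5.01580 − 1) × 938.3 = 4.01580 × 938.3 = 3768 MeV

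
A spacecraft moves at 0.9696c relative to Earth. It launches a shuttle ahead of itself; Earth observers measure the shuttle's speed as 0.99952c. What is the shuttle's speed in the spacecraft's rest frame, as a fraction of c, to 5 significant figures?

Inverse velocity addition: u' = (u − v)/(1 − uv/c²)
= (0.99952 − 0.9696)/(1 − 0.99952×0.9696) = 0.029920/0.03086541 = 0.96937

u' ≈ 0.96937c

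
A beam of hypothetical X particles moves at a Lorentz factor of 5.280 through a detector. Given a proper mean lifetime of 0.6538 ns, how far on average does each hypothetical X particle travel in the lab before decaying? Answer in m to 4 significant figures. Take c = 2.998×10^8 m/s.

d ≈ 1.016 m

β = √(1 − 1/γ²) = √(1 − 1/5.280²) = 0.981901
Dilated lifetime: Δt = γτ₀ = 5.280 × 0.6538 ns = 3.45206 ns
d = vΔt = 0.981901c × 3.45206 ns = 2.94374×10^8 m/s × 3.45206×10^-9 s = 1.016 m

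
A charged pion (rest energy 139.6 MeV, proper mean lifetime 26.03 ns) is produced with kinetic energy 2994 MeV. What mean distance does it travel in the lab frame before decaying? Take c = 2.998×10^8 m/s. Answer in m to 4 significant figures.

d ≈ 175.0 m

γ = 1 + K/(m₀c²) = 1 + 2994/139.6 = 22.4470
β = √(1 − 1/γ²) = 0.999007
Dilated lifetime: γτ₀ = 22.4470 × 26.03 ns = 584.295 ns
d = βc·γτ₀ = 0.999007 × (2.998×10^8 m/s) × 5.84295×10^-7 s = 175.0 m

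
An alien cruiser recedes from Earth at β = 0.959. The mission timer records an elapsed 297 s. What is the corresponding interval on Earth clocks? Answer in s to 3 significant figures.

Δt ≈ 1050 s

γ = 1/√(1 − 0.959²) = 3.5285
Time dilation: Δt = γτ₀ = 3.5285 × 297 s = 1050 s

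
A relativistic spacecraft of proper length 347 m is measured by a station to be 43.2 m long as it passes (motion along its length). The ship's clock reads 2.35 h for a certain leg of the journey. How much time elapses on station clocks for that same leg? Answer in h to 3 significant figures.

Length contraction ⇒ γ = L₀/L = 347/43.2 = 8.0324
Time dilation: Δt = γτ₀ = 8.0324 × 2.35 h = 18.9 h

Δt ≈ 18.9 h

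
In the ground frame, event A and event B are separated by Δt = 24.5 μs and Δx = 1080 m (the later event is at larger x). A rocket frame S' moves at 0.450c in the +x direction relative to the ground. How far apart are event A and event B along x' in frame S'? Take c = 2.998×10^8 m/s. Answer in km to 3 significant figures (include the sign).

γ = 1/√(1 − 0.450²) = 1.1198
Δx' = γ(Δx − vΔt) = 1.1198 × (1080 m − 0.450×(2.998×10^8 m/s)×24.5×10^-6 s)
= 1.1198 × (-2225.3 m) = -2.49 km

Δx' ≈ -2.49 km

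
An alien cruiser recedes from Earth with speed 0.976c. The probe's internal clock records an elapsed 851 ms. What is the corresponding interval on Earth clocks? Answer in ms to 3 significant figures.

Δt ≈ 3910 ms

γ = 1/√(1 − 0.976²) = 4.5920
Time dilation: Δt = γτ₀ = 4.5920 × 851 ms = 3910 ms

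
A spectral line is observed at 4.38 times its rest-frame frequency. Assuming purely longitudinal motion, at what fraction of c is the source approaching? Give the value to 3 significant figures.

β ≈ 0.901

f_obs/f_src = √((1+β)/(1−β)) = 4.38  ⇒  (1+β)/(1−β) = 19.184
β = |1 − D²|/(1 + D²) = |1 − 19.184|/(1 + 19.184) = 0.901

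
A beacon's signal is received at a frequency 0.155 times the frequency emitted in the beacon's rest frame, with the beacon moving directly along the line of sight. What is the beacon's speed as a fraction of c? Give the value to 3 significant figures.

f_obs/f_src = √((1−β)/(1+β)) = 0.155  ⇒  (1−β)/(1+β) = 0.024025
β = |1 − D²|/(1 + D²) = |1 − 0.024025|/(1 + 0.024025) = 0.953

β ≈ 0.953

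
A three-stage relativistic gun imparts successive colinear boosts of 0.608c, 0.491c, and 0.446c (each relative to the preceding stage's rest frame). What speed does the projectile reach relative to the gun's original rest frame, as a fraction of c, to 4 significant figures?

Compose boost 2: (0.491 + 0.608)/(1 + 0.491×0.608) = 1.099/1.29853 = 0.846343
Compose boost 3: (0.446 + 0.846343)/(1 + 0.446×0.846343) = 1.29234/1.37747 = 0.9382

u ≈ 0.9382c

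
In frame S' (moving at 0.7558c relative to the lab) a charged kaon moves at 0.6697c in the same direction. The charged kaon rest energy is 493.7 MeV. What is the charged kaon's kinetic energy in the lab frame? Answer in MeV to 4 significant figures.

K ≈ 1035 MeV

u_lab = (0.6697 + 0.7558)/(1 + 0.6697×0.7558) = 0.9464471
γ = 1/√(1 − 0.9464471²) = 3.09733
K = (γ − 1)m₀c² = (3.09733 − 1) × 493.7 = 2.09733 × 493.7 = 1035 MeV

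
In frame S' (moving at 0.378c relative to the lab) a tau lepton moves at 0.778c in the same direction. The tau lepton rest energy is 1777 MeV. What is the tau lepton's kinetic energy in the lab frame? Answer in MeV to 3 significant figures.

K ≈ 2180 MeV

u_lab = (0.778 + 0.378)/(1 + 0.778×0.378) = 0.893296
γ = 1/√(1 − 0.893296²) = 2.2248
K = (γ − 1)m₀c² = (2.2248 − 1) × 1777 = 1.2248 × 1777 = 2180 MeV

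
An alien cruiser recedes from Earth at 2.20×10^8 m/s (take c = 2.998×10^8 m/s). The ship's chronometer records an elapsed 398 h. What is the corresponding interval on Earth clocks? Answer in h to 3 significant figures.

Δt ≈ 586 h

β = v/c = 2.20×10^8 / 2.998×10^8 = 0.73382
γ = 1/√(1 − 0.73382²) = 1.4720
Time dilation: Δt = γτ₀ = 1.4720 × 398 h = 586 h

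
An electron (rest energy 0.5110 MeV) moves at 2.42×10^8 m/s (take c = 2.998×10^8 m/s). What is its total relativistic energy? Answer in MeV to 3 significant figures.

E ≈ 0.866 MeV

β = v/c = 2.42×10^8 / 2.998×10^8 = 0.80720
γ = 1/√(1 − 0.80720²) = 1.6941
E = γm₀c² = 1.6941 × 0.5110 MeV = 0.866 MeV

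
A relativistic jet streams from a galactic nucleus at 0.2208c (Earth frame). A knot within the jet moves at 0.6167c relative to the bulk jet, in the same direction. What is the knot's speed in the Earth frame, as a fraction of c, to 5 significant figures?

Relativistic velocity addition: u = (u' + v)/(1 + u'v/c²)
= (0.6167 + 0.2208)/(1 + 0.6167×0.2208) = 0.83750/1.136167 = 0.73713

u ≈ 0.73713c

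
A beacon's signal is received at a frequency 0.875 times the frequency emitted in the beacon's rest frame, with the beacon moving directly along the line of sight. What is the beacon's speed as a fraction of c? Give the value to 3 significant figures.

f_obs/f_src = √((1−β)/(1+β)) = 0.875  ⇒  (1−β)/(1+β) = 0.76562
β = |1 − D²|/(1 + D²) = |1 − 0.76562|/(1 + 0.76562) = 0.133

β ≈ 0.133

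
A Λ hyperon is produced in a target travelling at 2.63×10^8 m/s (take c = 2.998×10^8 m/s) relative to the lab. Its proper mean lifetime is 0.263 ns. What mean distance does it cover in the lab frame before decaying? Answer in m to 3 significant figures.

d ≈ 0.144 m

β = v/c = 2.63×10^8 / 2.998×10^8 = 0.87725
γ = 1/√(1 − 0.87725²) = 2.0832
Dilated lifetime: Δt = γτ₀ = 2.0832 × 0.263 ns = 0.54788 ns
d = vΔt = 0.87725c × 0.54788 ns = 2.6300×10^8 m/s × 5.4788×10^-10 s = 0.144 m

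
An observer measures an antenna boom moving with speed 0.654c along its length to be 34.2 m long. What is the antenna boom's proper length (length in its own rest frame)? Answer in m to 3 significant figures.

γ = 1/√(1 − 0.654²) = 1.3219
L₀ = γL = 1.3219 × 34.2 = 45.2 m

L₀ ≈ 45.2 m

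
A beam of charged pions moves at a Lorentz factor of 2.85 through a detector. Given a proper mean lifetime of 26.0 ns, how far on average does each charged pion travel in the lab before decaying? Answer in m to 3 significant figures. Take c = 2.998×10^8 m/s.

d ≈ 20.8 m

β = √(1 − 1/γ²) = √(1 − 1/2.85²) = 0.93642
Dilated lifetime: Δt = γτ₀ = 2.85 × 26.0 ns = 74.100 ns
d = vΔt = 0.93642c × 74.100 ns = 2.8074×10^8 m/s × 7.4100×10^-8 s = 20.8 m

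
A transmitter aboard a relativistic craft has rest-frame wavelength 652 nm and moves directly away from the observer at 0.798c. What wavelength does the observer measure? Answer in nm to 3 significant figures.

λ_obs ≈ 1950 nm

Relativistic Doppler: λ_obs = λ_src √((1+β)/(1−β))
= 652 × √(1.7980/0.20200) = 652 × 2.9835 = 1950 nm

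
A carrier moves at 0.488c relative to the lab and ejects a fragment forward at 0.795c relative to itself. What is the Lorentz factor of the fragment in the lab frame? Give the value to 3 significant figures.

u_lab = (0.795 + 0.488)/(1 + 0.795×0.488) = 1.283/1.38796 = 0.924378
γ = 1/√(1 − 0.924378²) = 2.62

γ ≈ 2.62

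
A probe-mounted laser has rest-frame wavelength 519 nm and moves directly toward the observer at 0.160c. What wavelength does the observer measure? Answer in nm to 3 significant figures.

Relativistic Doppler: λ_obs = λ_src √((1−β)/(1+β))
= 519 × √(0.84000/1.1600) = 519 × 0.85096 = 442 nm

λ_obs ≈ 442 nm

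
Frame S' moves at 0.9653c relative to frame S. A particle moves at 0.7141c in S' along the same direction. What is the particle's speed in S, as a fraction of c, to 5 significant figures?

u ≈ 0.99413c

Relativistic velocity addition: u = (u' + v)/(1 + u'v/c²)
= (0.7141 + 0.9653)/(1 + 0.7141×0.9653) = 1.6794/1.689321 = 0.99413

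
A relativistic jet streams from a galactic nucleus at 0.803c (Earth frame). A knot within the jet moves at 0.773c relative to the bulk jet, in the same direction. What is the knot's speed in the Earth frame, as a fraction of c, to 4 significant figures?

u ≈ 0.9724c

Relativistic velocity addition: u = (u' + v)/(1 + u'v/c²)
= (0.773 + 0.803)/(1 + 0.773×0.803) = 1.576/1.62072 = 0.9724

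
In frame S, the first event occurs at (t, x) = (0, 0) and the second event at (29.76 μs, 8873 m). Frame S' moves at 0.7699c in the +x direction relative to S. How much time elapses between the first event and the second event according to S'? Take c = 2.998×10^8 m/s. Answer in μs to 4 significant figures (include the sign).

Δt' ≈ 10.93 μs

γ = 1/√(1 − 0.7699²) = 1.56699
Δt' = γ(Δt − vΔx/c²) = 1.56699 × (29.76 μs − 0.7699×8873 m / (2.998×10^8 m/s))
= 1.56699 × (6.97373 μs) = 10.93 μs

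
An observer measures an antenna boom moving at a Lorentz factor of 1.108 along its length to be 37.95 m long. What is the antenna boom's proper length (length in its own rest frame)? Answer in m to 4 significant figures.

L₀ ≈ 42.05 m

γ = 1.108 (given)
L₀ = γL = 1.108 × 37.95 = 42.05 m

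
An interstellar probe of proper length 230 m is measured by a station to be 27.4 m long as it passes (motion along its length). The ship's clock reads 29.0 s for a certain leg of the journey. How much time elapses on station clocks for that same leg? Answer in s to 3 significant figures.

Length contraction ⇒ γ = L₀/L = 230/27.4 = 8.3942
Time dilation: Δt = γτ₀ = 8.3942 × 29.0 s = 243 s

Δt ≈ 243 s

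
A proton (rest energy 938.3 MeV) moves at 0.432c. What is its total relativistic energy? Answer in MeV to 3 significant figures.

E ≈ 1040 MeV

γ = 1/√(1 − 0.432²) = 1.1088
E = γm₀c² = 1.1088 × 938.3 MeV = 1040 MeV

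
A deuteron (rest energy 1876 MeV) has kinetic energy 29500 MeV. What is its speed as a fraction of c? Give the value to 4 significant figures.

β ≈ 0.9982

γ = 1 + K/(m₀c²) = 1 + 29500/1876 = 16.7249
β = √(1 − 1/γ²) = 0.9982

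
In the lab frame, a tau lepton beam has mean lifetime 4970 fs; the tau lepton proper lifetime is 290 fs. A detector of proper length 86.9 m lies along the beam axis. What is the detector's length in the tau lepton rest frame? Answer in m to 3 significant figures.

L ≈ 5.07 m

Time dilation ⇒ γ = Δt/τ₀ = 4970/290 = 17.138
Length contraction: L = L₀/γ = 86.9/17.138 = 5.07 m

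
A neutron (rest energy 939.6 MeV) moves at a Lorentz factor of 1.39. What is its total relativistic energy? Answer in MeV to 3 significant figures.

γ = 1.39 (given)
E = γm₀c² = 1.39 × 939.6 MeV = 1310 MeV

E ≈ 1310 MeV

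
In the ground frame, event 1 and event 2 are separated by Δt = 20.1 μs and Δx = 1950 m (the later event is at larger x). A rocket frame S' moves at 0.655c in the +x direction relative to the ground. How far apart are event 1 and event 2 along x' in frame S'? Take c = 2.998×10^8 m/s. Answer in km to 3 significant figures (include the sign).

γ = 1/√(1 − 0.655²) = 1.3234
Δx' = γ(Δx − vΔt) = 1.3234 × (1950 m − 0.655×(2.998×10^8 m/s)×20.1×10^-6 s)
= 1.3234 × (-1997.0 m) = -2.64 km

Δx' ≈ -2.64 km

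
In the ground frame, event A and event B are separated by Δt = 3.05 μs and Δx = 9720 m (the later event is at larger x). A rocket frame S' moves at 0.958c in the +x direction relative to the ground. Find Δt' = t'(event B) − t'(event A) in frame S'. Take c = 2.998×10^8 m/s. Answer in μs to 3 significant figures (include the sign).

γ = 1/√(1 − 0.958²) = 3.4871
Δt' = γ(Δt − vΔx/c²) = 3.4871 × (3.05 μs − 0.958×9720 m / (2.998×10^8 m/s))
= 3.4871 × (-28.010 μs) = -97.7 μs

Δt' ≈ -97.7 μs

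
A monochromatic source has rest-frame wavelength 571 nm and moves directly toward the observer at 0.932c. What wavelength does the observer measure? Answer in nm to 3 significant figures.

λ_obs ≈ 107 nm

Relativistic Doppler: λ_obs = λ_src √((1−β)/(1+β))
= 571 × √(0.068000/1.9320) = 571 × 0.18761 = 107 nm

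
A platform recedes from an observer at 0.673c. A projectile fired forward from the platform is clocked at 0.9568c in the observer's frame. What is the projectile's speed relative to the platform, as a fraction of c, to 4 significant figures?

u' ≈ 0.7970c

Inverse velocity addition: u' = (u − v)/(1 − uv/c²)
= (0.9568 − 0.673)/(1 − 0.9568×0.673) = 0.2838/0.356074 = 0.7970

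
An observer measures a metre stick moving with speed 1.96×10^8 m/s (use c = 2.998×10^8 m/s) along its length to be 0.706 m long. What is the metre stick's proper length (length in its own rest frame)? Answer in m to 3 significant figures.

L₀ ≈ 0.933 m

β = v/c = 1.96×10^8 / 2.998×10^8 = 0.65377
γ = 1/√(1 − 0.65377²) = 1.3215
L₀ = γL = 1.3215 × 0.706 = 0.933 m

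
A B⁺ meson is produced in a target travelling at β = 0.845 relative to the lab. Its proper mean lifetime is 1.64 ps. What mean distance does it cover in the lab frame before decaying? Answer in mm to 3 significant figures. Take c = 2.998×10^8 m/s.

d ≈ 0.777 mm

γ = 1/√(1 − 0.845²) = 1.8700
Dilated lifetime: Δt = γτ₀ = 1.8700 × 1.64 ps = 3.0668 ps
d = vΔt = 0.845c × 3.0668 ps = 2.5333×10^8 m/s × 3.0668×10^-12 s = 0.777 mm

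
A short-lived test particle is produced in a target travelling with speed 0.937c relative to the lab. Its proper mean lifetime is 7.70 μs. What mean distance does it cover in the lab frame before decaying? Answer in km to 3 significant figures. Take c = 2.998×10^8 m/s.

d ≈ 6.19 km

γ = 1/√(1 − 0.937²) = 2.8626
Dilated lifetime: Δt = γτ₀ = 2.8626 × 7.70 μs = 22.042 μs
d = vΔt = 0.937c × 22.042 μs = 2.8091×10^8 m/s × 2.2042×10^-5 s = 6.19 km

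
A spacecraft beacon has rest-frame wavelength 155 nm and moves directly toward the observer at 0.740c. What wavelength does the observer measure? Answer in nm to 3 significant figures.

Relativistic Doppler: λ_obs = λ_src √((1−β)/(1+β))
= 155 × √(0.26000/1.7400) = 155 × 0.38656 = 59.9 nm

λ_obs ≈ 59.9 nm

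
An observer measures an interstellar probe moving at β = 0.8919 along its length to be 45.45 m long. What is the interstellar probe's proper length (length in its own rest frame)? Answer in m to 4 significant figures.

L₀ ≈ 100.5 m

γ = 1/√(1 − 0.8919²) = 2.21125
L₀ = γL = 2.21125 × 45.45 = 100.5 m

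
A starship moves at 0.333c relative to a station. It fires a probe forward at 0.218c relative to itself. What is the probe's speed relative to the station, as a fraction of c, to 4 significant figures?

u ≈ 0.5137c

Relativistic velocity addition: u = (u' + v)/(1 + u'v/c²)
= (0.218 + 0.333)/(1 + 0.218×0.333) = 0.5510/1.07259 = 0.5137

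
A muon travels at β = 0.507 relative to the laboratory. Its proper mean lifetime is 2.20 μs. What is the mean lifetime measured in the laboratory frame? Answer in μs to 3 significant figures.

γ = 1/√(1 − 0.507²) = 1.1602
Time dilation: Δt = γτ₀ = 1.1602 × 2.20 μs = 2.55 μs

Δt ≈ 2.55 μs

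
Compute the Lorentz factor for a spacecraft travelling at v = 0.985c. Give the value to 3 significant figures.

γ ≈ 5.80

γ = 1/√(1 − β²) = 1/√(1 − 0.985²) = 1/√(0.029775) = 5.80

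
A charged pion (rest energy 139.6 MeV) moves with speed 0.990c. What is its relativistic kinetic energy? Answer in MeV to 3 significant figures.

γ = 1/√(1 − 0.990²) = 7.0888
K = (γ − 1)m₀c² = (7.0888 − 1) × 139.6 MeV = 6.0888 × 139.6 MeV = 850 MeV

K ≈ 850 MeV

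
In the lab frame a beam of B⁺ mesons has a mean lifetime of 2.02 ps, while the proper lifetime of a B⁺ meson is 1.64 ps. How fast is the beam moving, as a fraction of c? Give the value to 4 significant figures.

γ = Δt/τ₀ = 2.02/1.64 = 1.23171
β = √(1 − 1/γ²) = √(1 − 1/1.23171²) = 0.5838

β ≈ 0.5838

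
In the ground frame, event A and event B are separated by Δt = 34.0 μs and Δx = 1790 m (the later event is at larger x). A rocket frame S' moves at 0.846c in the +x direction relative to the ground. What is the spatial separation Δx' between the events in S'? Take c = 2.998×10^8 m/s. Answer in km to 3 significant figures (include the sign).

γ = 1/√(1 − 0.846²) = 1.8755
Δx' = γ(Δx − vΔt) = 1.8755 × (1790 m − 0.846×(2.998×10^8 m/s)×34.0×10^-6 s)
= 1.8755 × (-6833.4 m) = -12.8 km

Δx' ≈ -12.8 km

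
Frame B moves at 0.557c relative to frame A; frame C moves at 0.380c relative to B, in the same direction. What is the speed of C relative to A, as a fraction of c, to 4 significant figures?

u ≈ 0.7733c

Compose boost 2: (0.380 + 0.557)/(1 + 0.380×0.557) = 0.9370/1.21166 = 0.7733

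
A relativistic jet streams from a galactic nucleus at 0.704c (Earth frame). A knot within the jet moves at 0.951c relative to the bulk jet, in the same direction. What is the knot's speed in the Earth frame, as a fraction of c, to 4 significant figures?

Relativistic velocity addition: u = (u' + v)/(1 + u'v/c²)
= (0.951 + 0.704)/(1 + 0.951×0.704) = 1.655/1.66950 = 0.9913

u ≈ 0.9913c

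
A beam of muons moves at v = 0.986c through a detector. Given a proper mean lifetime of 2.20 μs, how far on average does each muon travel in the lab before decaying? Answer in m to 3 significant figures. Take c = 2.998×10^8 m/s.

d ≈ 3900 m

γ = 1/√(1 − 0.986²) = 5.9972
Dilated lifetime: Δt = γτ₀ = 5.9972 × 2.20 μs = 13.194 μs
d = vΔt = 0.986c × 13.194 μs = 2.9560×10^8 m/s × 1.3194×10^-5 s = 3900 m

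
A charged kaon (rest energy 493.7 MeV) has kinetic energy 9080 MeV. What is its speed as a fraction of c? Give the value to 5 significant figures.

γ = 1 + K/(m₀c²) = 1 + 9080/493.7 = 19.39174
β = √(1 − 1/γ²) = 0.99867

β ≈ 0.99867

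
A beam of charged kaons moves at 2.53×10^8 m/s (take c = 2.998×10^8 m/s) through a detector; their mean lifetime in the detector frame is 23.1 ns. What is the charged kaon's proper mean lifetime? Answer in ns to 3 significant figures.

β = v/c = 2.53×10^8 / 2.998×10^8 = 0.84390
γ = 1/√(1 − 0.84390²) = 1.8639
Proper time: τ₀ = Δt/γ = 23.1/1.8639 = 12.4 ns

τ₀ ≈ 12.4 ns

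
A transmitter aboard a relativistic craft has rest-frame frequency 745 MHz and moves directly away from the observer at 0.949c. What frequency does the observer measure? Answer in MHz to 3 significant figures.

Relativistic Doppler: f_obs = f_src √((1−β)/(1+β))
= 745 × √(0.051000/1.9490) = 745 × 0.16176 = 121 MHz

f_obs ≈ 121 MHz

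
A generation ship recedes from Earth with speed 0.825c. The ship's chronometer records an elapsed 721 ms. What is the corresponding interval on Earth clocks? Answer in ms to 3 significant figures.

Δt ≈ 1280 ms

γ = 1/√(1 − 0.825²) = 1.7695
Time dilation: Δt = γτ₀ = 1.7695 × 721 ms = 1280 ms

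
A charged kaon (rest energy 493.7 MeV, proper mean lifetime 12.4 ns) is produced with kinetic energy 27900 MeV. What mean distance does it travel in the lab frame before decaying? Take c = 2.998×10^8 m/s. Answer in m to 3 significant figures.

γ = 1 + K/(m₀c²) = 1 + 27900/493.7 = 57.512
β = √(1 − 1/γ²) = 0.99985
Dilated lifetime: γτ₀ = 57.512 × 12.4 ns = 713.15 ns
d = βc·γτ₀ = 0.99985 × (2.998×10^8 m/s) × 7.1315×10^-7 s = 214 m

d ≈ 214 m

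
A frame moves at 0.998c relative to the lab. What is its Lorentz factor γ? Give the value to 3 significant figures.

γ ≈ 15.8

γ = 1/√(1 − β²) = 1/√(1 − 0.998²) = 1/√(0.0039960) = 15.8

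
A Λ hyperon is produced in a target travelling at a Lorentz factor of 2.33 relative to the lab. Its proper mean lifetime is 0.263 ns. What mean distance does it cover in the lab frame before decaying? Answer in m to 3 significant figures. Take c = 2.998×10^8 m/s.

β = √(1 − 1/γ²) = √(1 − 1/2.33²) = 0.90322
Dilated lifetime: Δt = γτ₀ = 2.33 × 0.263 ns = 0.61279 ns
d = vΔt = 0.90322c × 0.61279 ns = 2.7078×10^8 m/s × 6.1279×10^-10 s = 0.166 m

d ≈ 0.166 m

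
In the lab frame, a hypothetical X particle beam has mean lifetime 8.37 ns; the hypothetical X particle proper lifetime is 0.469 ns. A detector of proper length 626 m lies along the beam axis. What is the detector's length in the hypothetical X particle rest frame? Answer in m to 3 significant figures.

L ≈ 35.1 m

Time dilation ⇒ γ = Δt/τ₀ = 8.37/0.469 = 17.846
Length contraction: L = L₀/γ = 626/17.846 = 35.1 m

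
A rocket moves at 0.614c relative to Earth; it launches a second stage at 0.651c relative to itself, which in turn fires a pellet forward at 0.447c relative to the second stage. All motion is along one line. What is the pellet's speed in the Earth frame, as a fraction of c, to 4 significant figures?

u ≈ 0.9621c

Compose boost 2: (0.651 + 0.614)/(1 + 0.651×0.614) = 1.265/1.39971 = 0.903756
Compose boost 3: (0.447 + 0.903756)/(1 + 0.447×0.903756) = 1.35076/1.40398 = 0.9621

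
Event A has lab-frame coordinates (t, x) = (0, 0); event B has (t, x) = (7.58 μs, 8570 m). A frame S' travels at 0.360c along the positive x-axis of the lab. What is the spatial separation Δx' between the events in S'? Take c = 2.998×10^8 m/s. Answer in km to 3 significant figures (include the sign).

Δx' ≈ 8.31 km

γ = 1/√(1 − 0.360²) = 1.0719
Δx' = γ(Δx − vΔt) = 1.0719 × (8570 m − 0.360×(2.998×10^8 m/s)×7.58×10^-6 s)
= 1.0719 × (7751.9 m) = 8.31 km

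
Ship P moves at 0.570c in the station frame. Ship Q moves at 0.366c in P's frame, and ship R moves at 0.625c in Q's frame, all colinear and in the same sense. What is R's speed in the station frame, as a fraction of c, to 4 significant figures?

Compose boost 2: (0.366 + 0.570)/(1 + 0.366×0.570) = 0.9360/1.20862 = 0.774437
Compose boost 3: (0.625 + 0.774437)/(1 + 0.625×0.774437) = 1.39944/1.48402 = 0.9430

u ≈ 0.9430c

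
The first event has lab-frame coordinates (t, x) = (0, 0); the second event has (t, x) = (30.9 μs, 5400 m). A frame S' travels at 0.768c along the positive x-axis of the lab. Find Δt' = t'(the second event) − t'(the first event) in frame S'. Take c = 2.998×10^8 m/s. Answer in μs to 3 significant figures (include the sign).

Δt' ≈ 26.6 μs

γ = 1/√(1 − 0.768²) = 1.5614
Δt' = γ(Δt − vΔx/c²) = 1.5614 × (30.9 μs − 0.768×5400 m / (2.998×10^8 m/s))
= 1.5614 × (17.067 μs) = 26.6 μs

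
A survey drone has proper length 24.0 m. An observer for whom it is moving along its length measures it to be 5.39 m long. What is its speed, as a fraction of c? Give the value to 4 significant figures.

β ≈ 0.9745

γ = L₀/L = 24.0/5.39 = 4.45269
β = √(1 − 1/γ²) = 0.9745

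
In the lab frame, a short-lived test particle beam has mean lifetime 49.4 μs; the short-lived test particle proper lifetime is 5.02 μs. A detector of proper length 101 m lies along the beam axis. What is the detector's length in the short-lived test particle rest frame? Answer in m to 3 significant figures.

L ≈ 10.3 m

Time dilation ⇒ γ = Δt/τ₀ = 49.4/5.02 = 9.8406
Length contraction: L = L₀/γ = 101/9.8406 = 10.3 m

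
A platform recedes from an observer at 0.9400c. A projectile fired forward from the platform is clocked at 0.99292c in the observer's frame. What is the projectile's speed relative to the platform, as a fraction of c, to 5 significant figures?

u' ≈ 0.79394c

Inverse velocity addition: u' = (u − v)/(1 − uv/c²)
= (0.99292 − 0.9400)/(1 − 0.99292×0.9400) = 0.052920/0.06665520 = 0.79394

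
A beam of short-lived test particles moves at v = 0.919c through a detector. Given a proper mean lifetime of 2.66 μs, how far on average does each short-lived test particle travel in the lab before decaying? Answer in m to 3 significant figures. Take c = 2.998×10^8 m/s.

γ = 1/√(1 − 0.919²) = 2.5364
Dilated lifetime: Δt = γτ₀ = 2.5364 × 2.66 μs = 6.7469 μs
d = vΔt = 0.919c × 6.7469 μs = 2.7552×10^8 m/s × 6.7469×10^-6 s = 1860 m

d ≈ 1860 m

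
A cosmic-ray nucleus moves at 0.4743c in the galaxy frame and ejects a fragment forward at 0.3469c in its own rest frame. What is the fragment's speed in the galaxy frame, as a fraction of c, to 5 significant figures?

Compose boost 2: (0.3469 + 0.4743)/(1 + 0.3469×0.4743) = 0.82120/1.164535 = 0.70517

u ≈ 0.70517c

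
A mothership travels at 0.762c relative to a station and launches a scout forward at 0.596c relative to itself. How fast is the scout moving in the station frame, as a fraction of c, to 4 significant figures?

Compose boost 2: (0.596 + 0.762)/(1 + 0.596×0.762) = 1.358/1.45415 = 0.9339

u ≈ 0.9339c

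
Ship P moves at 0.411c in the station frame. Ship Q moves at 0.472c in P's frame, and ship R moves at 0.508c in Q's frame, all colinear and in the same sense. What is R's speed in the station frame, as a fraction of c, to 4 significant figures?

Compose boost 2: (0.472 + 0.411)/(1 + 0.472×0.411) = 0.8830/1.19399 = 0.739536
Compose boost 3: (0.508 + 0.739536)/(1 + 0.508×0.739536) = 1.24754/1.37568 = 0.9068

u ≈ 0.9068c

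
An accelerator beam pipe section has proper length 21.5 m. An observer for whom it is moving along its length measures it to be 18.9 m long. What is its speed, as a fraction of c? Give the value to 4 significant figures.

β ≈ 0.4767

γ = L₀/L = 21.5/18.9 = 1.13757
β = √(1 − 1/γ²) = 0.4767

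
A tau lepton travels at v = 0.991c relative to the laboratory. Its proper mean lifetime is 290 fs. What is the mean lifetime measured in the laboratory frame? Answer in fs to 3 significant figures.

γ = 1/√(1 − 0.991²) = 7.4704
Time dilation: Δt = γτ₀ = 7.4704 × 290 fs = 2170 fs

Δt ≈ 2170 fs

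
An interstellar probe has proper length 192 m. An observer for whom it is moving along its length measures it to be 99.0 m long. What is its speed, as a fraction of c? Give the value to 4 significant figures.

β ≈ 0.8568

γ = L₀/L = 192/99.0 = 1.93939
β = √(1 − 1/γ²) = 0.8568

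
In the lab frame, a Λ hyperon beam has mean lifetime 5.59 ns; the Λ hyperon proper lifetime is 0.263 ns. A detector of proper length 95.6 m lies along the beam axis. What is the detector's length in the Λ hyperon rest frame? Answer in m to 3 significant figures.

Time dilation ⇒ γ = Δt/τ₀ = 5.59/0.263 = 21.255
Length contraction: L = L₀/γ = 95.6/21.255 = 4.50 m

L ≈ 4.50 m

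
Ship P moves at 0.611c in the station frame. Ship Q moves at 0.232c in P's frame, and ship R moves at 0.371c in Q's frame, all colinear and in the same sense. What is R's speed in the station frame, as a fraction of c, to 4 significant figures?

u ≈ 0.8708c

Compose boost 2: (0.232 + 0.611)/(1 + 0.232×0.611) = 0.8430/1.14175 = 0.738339
Compose boost 3: (0.371 + 0.738339)/(1 + 0.371×0.738339) = 1.10934/1.27392 = 0.8708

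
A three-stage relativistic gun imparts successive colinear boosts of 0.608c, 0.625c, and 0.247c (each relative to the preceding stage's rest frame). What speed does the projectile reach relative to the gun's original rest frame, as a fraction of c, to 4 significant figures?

u ≈ 0.9343c

Compose boost 2: (0.625 + 0.608)/(1 + 0.625×0.608) = 1.233/1.38000 = 0.893478
Compose boost 3: (0.247 + 0.893478)/(1 + 0.247×0.893478) = 1.14048/1.22069 = 0.9343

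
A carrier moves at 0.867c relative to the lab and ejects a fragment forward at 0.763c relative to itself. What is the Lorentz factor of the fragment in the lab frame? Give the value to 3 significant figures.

γ ≈ 5.16

u_lab = (0.763 + 0.867)/(1 + 0.763×0.867) = 1.630/1.66152 = 0.981029
γ = 1/√(1 − 0.981029²) = 5.16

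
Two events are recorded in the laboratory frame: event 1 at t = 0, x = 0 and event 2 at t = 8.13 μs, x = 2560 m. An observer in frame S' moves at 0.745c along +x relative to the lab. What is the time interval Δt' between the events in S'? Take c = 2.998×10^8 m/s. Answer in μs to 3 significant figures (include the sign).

γ = 1/√(1 − 0.745²) = 1.4991
Δt' = γ(Δt − vΔx/c²) = 1.4991 × (8.13 μs − 0.745×2560 m / (2.998×10^8 m/s))
= 1.4991 × (1.7684 μs) = 2.65 μs

Δt' ≈ 2.65 μs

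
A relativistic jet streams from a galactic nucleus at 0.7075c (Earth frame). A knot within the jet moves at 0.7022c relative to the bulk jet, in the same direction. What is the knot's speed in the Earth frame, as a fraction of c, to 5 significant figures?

Relativistic velocity addition: u = (u' + v)/(1 + u'v/c²)
= (0.7022 + 0.7075)/(1 + 0.7022×0.7075) = 1.4097/1.496806 = 0.94181

u ≈ 0.94181c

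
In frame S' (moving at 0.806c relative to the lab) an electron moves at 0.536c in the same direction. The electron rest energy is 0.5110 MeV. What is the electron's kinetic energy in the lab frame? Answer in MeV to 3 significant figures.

u_lab = (0.536 + 0.806)/(1 + 0.536×0.806) = 0.937140
γ = 1/√(1 − 0.937140²) = 2.8657
K = (γ − 1)m₀c² = (2.8657 − 1) × 0.5110 = 1.8657 × 0.5110 = 0.953 MeV

K ≈ 0.953 MeV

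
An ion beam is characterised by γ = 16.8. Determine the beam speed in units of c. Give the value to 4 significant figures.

β = √(1 − 1/γ²) = √(1 − 1/16.8²) = √(0.996457) = 0.9982

β ≈ 0.9982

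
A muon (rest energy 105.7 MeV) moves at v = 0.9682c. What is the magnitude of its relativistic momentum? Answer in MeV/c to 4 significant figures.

γ = 1/√(1 − 0.9682²) = 3.99716
p = γβm₀c = 3.99716 × 0.9682 × 105.7 MeV/c = 409.1 MeV/c

p ≈ 409.1 MeV/c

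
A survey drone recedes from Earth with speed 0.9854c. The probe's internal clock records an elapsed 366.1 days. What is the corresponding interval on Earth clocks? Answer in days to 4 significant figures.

γ = 1/√(1 − 0.9854²) = 5.87354
Time dilation: Δt = γτ₀ = 5.87354 × 366.1 days = 2150 days

Δt ≈ 2150 days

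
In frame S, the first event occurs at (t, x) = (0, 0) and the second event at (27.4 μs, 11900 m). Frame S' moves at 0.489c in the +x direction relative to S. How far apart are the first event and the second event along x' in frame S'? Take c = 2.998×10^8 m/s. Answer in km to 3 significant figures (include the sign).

Δx' ≈ 9.04 km

γ = 1/√(1 − 0.489²) = 1.1464
Δx' = γ(Δx − vΔt) = 1.1464 × (11900 m − 0.489×(2.998×10^8 m/s)×27.4×10^-6 s)
= 1.1464 × (7883.1 m) = 9.04 km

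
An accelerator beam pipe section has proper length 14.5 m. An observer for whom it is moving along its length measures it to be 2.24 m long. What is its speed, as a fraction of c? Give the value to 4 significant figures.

γ = L₀/L = 14.5/2.24 = 6.47321
β = √(1 − 1/γ²) = 0.9880

β ≈ 0.9880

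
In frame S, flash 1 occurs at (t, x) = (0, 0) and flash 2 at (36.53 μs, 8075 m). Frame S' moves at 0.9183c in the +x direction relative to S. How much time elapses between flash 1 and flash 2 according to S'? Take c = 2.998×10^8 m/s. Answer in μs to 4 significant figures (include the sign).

γ = 1/√(1 − 0.9183²) = 2.52598
Δt' = γ(Δt − vΔx/c²) = 2.52598 × (36.53 μs − 0.9183×8075 m / (2.998×10^8 m/s))
= 2.52598 × (11.7959 μs) = 29.80 μs

Δt' ≈ 29.80 μs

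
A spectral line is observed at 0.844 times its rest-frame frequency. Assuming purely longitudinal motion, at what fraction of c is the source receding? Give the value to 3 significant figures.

β ≈ 0.168

f_obs/f_src = √((1−β)/(1+β)) = 0.844  ⇒  (1−β)/(1+β) = 0.71234
β = |1 − D²|/(1 + D²) = |1 − 0.71234|/(1 + 0.71234) = 0.168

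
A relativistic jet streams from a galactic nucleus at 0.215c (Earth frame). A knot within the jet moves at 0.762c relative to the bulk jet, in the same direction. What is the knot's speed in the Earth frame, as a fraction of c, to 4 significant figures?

Relativistic velocity addition: u = (u' + v)/(1 + u'v/c²)
= (0.762 + 0.215)/(1 + 0.762×0.215) = 0.9770/1.16383 = 0.8395

u ≈ 0.8395c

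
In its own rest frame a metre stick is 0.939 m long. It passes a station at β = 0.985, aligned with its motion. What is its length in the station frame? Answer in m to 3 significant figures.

γ = 1/√(1 − 0.985²) = 5.7953
Length contraction: L = L₀/γ = 0.939/5.7953 = 0.162 m

L ≈ 0.162 m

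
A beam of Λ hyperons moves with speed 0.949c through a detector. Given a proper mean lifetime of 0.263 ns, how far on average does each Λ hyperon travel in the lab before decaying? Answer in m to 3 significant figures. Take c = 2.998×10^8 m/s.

d ≈ 0.237 m

γ = 1/√(1 − 0.949²) = 3.1718
Dilated lifetime: Δt = γτ₀ = 3.1718 × 0.263 ns = 0.83419 ns
d = vΔt = 0.949c × 0.83419 ns = 2.8451×10^8 m/s × 8.3419×10^-10 s = 0.237 m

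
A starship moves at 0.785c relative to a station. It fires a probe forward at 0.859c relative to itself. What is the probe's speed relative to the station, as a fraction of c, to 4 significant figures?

u ≈ 0.9819c

Relativistic velocity addition: u = (u' + v)/(1 + u'v/c²)
= (0.859 + 0.785)/(1 + 0.859×0.785) = 1.644/1.67431 = 0.9819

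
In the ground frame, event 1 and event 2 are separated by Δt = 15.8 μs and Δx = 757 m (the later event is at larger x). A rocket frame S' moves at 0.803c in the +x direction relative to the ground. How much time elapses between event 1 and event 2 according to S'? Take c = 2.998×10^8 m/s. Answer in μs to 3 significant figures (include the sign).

γ = 1/√(1 − 0.803²) = 1.6779
Δt' = γ(Δt − vΔx/c²) = 1.6779 × (15.8 μs − 0.803×757 m / (2.998×10^8 m/s))
= 1.6779 × (13.772 μs) = 23.1 μs

Δt' ≈ 23.1 μs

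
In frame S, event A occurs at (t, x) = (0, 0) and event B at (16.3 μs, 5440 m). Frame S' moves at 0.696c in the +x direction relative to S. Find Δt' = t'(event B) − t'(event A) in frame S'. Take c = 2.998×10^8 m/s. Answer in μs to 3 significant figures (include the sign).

γ = 1/√(1 − 0.696²) = 1.3927
Δt' = γ(Δt − vΔx/c²) = 1.3927 × (16.3 μs − 0.696×5440 m / (2.998×10^8 m/s))
= 1.3927 × (3.6708 μs) = 5.11 μs

Δt' ≈ 5.11 μs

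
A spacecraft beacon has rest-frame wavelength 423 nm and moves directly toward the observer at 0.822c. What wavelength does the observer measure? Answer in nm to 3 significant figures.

λ_obs ≈ 132 nm

Relativistic Doppler: λ_obs = λ_src √((1−β)/(1+β))
= 423 × √(0.17800/1.8220) = 423 × 0.31256 = 132 nm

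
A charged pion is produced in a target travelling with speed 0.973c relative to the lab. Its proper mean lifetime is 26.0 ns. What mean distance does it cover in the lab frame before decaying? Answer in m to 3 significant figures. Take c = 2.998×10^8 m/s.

d ≈ 32.9 m

γ = 1/√(1 − 0.973²) = 4.3327
Dilated lifetime: Δt = γτ₀ = 4.3327 × 26.0 ns = 112.65 ns
d = vΔt = 0.973c × 112.65 ns = 2.9171×10^8 m/s × 1.1265×10^-7 s = 32.9 m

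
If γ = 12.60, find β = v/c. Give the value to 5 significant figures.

β ≈ 0.99685

β = √(1 − 1/γ²) = √(1 − 1/12.60²) = √(0.9937012) = 0.99685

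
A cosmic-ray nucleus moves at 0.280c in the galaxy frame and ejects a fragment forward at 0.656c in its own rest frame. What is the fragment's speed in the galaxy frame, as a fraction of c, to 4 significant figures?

u ≈ 0.7908c

Compose boost 2: (0.656 + 0.280)/(1 + 0.656×0.280) = 0.9360/1.18368 = 0.7908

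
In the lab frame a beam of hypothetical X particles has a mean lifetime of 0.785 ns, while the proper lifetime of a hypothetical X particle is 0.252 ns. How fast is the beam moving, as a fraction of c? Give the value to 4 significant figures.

β ≈ 0.9471

γ = Δt/τ₀ = 0.785/0.252 = 3.11508
β = √(1 − 1/γ²) = √(1 − 1/3.11508²) = 0.9471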